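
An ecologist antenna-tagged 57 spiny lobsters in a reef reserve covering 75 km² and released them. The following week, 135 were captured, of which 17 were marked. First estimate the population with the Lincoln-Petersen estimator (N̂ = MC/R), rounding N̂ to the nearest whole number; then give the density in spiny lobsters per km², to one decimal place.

density ≈ 6.0 spiny lobsters per km²

N̂ = 57·135/17 = 7695/17 ≈ 452.6 → 453
Density = N̂ / area = 453 / 75 ≈ 6.04 → 6.0 per km²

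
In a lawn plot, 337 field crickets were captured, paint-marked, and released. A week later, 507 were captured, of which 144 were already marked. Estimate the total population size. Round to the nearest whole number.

N ≈ 1187

The marked fraction in the recapture sample should equal the marked fraction in the population: 144/507 = 337/N.
N = (337 × 507) / 144 = 170859 / 144 ≈ 1186.5 → 1187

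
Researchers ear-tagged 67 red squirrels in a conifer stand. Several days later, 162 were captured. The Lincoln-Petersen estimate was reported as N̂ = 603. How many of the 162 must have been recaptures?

R = 18

From N = M·C/R: R = M·C / N = 67·162 / 603 = 10854 / 603 = 18.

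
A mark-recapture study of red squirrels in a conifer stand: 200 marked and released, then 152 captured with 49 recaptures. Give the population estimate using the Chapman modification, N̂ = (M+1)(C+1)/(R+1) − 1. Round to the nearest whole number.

N̂ = (200+1)(152+1)/(49+1) − 1 = 201·153/50 − 1
= 30753/50 − 1 ≈ 615.1 − 1 ≈ 614.1 → 614

N ≈ 614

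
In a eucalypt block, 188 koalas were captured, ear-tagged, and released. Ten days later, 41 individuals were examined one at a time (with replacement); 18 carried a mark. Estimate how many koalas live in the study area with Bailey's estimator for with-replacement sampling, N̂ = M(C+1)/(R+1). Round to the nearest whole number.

N ≈ 416

N̂ = 188·(41+1)/(18+1) = 188·42/19 = 7896/19 ≈ 415.6 → 416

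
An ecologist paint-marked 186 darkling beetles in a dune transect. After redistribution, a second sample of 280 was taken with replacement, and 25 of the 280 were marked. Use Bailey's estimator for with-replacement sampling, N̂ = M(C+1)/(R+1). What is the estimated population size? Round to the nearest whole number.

N̂ = 186·(280+1)/(25+1) = 186·281/26 = 52266/26 ≈ 2010.2 → 2010

N ≈ 2010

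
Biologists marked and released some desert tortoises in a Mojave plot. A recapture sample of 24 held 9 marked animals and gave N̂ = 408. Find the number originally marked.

From N = M·C/R: M = N·R / C = 408·9 / 24 = 3672 / 24 = 153.

M = 153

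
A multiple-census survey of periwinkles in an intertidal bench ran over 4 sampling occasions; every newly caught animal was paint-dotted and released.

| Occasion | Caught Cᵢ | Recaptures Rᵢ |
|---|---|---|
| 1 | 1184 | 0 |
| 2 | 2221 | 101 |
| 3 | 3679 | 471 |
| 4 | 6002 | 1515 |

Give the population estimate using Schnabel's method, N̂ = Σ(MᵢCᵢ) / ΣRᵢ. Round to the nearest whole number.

Marked at large before each occasion: Mᵢ = Σⱼ<ᵢ (Cⱼ − Rⱼ) → M1=0, M2=1184, M3=3304, M4=6512
Σ MᵢCᵢ = 0·1184 + 1184·2221 + 3304·3679 + 6512·6002 = 0 + 2629664 + 12155416 + 39085024 = 53870104
Σ Rᵢ = 0 + 101 + 471 + 1515 = 2087
N̂ = 53870104 / 2087 ≈ 25812.2 → 25812

N ≈ 25,812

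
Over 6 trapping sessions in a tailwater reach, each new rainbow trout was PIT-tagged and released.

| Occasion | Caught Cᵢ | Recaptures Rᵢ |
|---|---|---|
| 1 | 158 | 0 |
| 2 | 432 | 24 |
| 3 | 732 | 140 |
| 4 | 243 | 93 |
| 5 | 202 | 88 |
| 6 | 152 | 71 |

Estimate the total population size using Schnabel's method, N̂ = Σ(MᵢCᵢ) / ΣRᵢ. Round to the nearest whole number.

N ≈ 2991

Marked at large before each occasion: Mᵢ = Σⱼ<ᵢ (Cⱼ − Rⱼ) → M1=0, M2=158, M3=566, M4=1158, M5=1308, M6=1422
Σ MᵢCᵢ = 0·158 + 158·432 + 566·732 + 1158·243 + 1308·202 + 1422·152 = 0 + 68256 + 414312 + 281394 + 264216 + 216144 = 1244322
Σ Rᵢ = 0 + 24 + 140 + 93 + 88 + 71 = 416
N̂ = 1244322 / 416 ≈ 2991.2 → 2991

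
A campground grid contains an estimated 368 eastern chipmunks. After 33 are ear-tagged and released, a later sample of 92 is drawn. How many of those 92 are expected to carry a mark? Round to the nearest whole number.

expected recaptures ≈ 8

Expected recaptures E[R] = M·C / N.
E[R] = 33 × 92 / 368 = 3036 / 368 ≈ 8.2 → 8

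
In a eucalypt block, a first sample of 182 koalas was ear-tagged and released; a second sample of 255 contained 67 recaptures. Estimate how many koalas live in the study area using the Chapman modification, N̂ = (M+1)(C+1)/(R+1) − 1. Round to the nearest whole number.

N̂ = (182+1)(255+1)/(67+1) − 1 = 183·256/68 − 1
= 46848/68 − 1 ≈ 688.9 − 1 ≈ 687.9 → 688

N ≈ 688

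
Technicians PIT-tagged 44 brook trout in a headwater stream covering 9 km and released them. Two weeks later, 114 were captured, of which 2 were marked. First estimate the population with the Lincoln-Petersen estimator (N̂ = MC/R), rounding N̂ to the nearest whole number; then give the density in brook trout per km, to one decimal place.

density ≈ 278.7 brook trout per km

N̂ = 44·114/2 = 5016/2 = 2508
Density = N̂ / area = 2508 / 9 ≈ 278.67 → 278.7 per km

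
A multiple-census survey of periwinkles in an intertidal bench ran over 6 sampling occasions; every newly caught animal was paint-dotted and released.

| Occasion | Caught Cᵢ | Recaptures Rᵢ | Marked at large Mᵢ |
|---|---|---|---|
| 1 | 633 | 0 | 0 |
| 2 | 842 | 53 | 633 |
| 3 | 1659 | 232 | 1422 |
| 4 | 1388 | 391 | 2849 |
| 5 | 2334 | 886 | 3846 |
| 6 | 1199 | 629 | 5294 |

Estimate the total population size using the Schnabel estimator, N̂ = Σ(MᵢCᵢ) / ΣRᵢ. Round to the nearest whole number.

N ≈ 10,119

Σ MᵢCᵢ = 0·633 + 633·842 + 1422·1659 + 2849·1388 + 3846·2334 + 5294·1199 = 0 + 532986 + 2359098 + 3954412 + 8976564 + 6347506 = 22170566
Σ Rᵢ = 0 + 53 + 232 + 391 + 886 + 629 = 2191
N̂ = 22170566 / 2191 ≈ 10118.9 → 10119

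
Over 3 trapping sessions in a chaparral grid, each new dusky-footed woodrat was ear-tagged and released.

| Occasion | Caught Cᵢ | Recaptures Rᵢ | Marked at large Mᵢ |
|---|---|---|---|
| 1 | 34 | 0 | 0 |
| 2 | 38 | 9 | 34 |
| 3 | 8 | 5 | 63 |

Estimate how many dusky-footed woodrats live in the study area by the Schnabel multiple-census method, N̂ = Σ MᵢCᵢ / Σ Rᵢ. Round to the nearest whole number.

Σ MᵢCᵢ = 0·34 + 34·38 + 63·8 = 0 + 1292 + 504 = 1796
Σ Rᵢ = 0 + 9 + 5 = 14
N̂ = 1796 / 14 ≈ 128.3 → 128

N ≈ 128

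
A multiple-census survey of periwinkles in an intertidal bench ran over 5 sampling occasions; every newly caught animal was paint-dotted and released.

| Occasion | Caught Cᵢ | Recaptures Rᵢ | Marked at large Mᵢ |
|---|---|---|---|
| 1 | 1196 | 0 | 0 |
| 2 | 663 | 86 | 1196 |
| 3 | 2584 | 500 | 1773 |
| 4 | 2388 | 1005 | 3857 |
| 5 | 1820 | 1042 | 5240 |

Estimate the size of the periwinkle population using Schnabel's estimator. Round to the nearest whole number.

N ≈ 9161

Σ MᵢCᵢ = 0·1196 + 1196·663 + 1773·2584 + 3857·2388 + 5240·1820 = 0 + 792948 + 4581432 + 9210516 + 9536800 = 24121696
Σ Rᵢ = 0 + 86 + 500 + 1005 + 1042 = 2633
N̂ = 24121696 / 2633 ≈ 9161.3 → 9161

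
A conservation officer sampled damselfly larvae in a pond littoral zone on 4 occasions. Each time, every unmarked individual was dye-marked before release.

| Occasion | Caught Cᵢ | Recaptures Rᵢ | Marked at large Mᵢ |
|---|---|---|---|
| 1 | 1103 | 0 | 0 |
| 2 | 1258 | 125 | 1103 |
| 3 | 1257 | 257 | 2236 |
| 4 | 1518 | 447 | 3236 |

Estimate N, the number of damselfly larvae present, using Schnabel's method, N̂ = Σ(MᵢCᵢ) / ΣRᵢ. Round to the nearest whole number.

Σ MᵢCᵢ = 0·1103 + 1103·1258 + 2236·1257 + 3236·1518 = 0 + 1387574 + 2810652 + 4912248 = 9110474
Σ Rᵢ = 0 + 125 + 257 + 447 = 829
N̂ = 9110474 / 829 ≈ 10989.7 → 10990

N ≈ 10,990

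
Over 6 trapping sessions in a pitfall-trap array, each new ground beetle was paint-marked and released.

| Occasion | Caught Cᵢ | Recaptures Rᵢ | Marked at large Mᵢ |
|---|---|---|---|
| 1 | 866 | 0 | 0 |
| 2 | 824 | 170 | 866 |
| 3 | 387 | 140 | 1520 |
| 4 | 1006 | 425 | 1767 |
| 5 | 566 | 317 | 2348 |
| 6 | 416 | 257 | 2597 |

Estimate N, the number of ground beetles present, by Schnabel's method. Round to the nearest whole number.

Σ MᵢCᵢ = 0·866 + 866·824 + 1520·387 + 1767·1006 + 2348·566 + 2597·416 = 0 + 713584 + 588240 + 1777602 + 1328968 + 1080352 = 5488746
Σ Rᵢ = 0 + 170 + 140 + 425 + 317 + 257 = 1309
N̂ = 5488746 / 1309 ≈ 4193.1 → 4193

N ≈ 4193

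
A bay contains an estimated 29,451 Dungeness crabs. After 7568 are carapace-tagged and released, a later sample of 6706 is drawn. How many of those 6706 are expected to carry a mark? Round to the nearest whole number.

The marked fraction of the population is 7568/29451, so in a sample of 6706 expect C·(M/N) marked.
E[R] = 7568 × 6706 / 29451 = 50751008 / 29451 ≈ 1723.2 → 1723

expected recaptures ≈ 1723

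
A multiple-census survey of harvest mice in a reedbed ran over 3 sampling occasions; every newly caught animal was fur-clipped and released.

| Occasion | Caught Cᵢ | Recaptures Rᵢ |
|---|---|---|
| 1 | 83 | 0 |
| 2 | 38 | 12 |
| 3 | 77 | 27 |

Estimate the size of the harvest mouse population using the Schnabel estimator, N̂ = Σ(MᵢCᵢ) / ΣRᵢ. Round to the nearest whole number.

Marked at large before each occasion: Mᵢ = Σⱼ<ᵢ (Cⱼ − Rⱼ) → M1=0, M2=83, M3=109
Σ MᵢCᵢ = 0·83 + 83·38 + 109·77 = 0 + 3154 + 8393 = 11547
Σ Rᵢ = 0 + 12 + 27 = 39
N̂ = 11547 / 39 ≈ 296.1 → 296

N ≈ 296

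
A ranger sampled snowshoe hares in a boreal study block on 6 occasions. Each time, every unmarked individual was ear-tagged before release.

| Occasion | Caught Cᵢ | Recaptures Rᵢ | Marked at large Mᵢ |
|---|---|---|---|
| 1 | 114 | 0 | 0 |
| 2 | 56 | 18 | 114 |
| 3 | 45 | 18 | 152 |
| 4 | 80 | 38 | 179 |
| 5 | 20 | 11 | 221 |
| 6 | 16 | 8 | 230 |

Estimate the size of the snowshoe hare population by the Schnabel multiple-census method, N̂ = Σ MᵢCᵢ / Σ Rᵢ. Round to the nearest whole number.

Σ MᵢCᵢ = 0·114 + 114·56 + 152·45 + 179·80 + 221·20 + 230·16 = 0 + 6384 + 6840 + 14320 + 4420 + 3680 = 35644
Σ Rᵢ = 0 + 18 + 18 + 38 + 11 + 8 = 93
N̂ = 35644 / 93 ≈ 383.3 → 383

N ≈ 383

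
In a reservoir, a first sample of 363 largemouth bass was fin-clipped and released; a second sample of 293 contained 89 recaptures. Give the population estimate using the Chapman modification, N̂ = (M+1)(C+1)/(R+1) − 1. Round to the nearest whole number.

N ≈ 1188

N̂ = (363+1)(293+1)/(89+1) − 1 = 364·294/90 − 1
= 107016/90 − 1 ≈ 1189.1 − 1 ≈ 1188.1 → 1188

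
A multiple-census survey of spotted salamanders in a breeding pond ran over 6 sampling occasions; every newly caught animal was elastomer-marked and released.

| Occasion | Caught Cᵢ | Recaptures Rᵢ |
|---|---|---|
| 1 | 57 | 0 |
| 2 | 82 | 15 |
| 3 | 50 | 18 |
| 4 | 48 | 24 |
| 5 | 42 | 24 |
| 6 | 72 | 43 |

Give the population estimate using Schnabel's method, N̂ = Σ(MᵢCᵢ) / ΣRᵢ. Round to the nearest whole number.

N ≈ 324

Marked at large before each occasion: Mᵢ = Σⱼ<ᵢ (Cⱼ − Rⱼ) → M1=0, M2=57, M3=124, M4=156, M5=180, M6=198
Σ MᵢCᵢ = 0·57 + 57·82 + 124·50 + 156·48 + 180·42 + 198·72 = 0 + 4674 + 6200 + 7488 + 7560 + 14256 = 40178
Σ Rᵢ = 0 + 15 + 18 + 24 + 24 + 43 = 124
N̂ = 40178 / 124 ≈ 324.0 → 324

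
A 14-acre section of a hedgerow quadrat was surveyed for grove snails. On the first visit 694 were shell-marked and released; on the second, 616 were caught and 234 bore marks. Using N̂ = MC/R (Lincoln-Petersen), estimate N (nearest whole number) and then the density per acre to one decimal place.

density ≈ 130.5 grove snails per acre

N̂ = 694·616/234 = 427504/234 ≈ 1826.9 → 1827
Density = N̂ / area = 1827 / 14 ≈ 130.50 → 130.5 per acre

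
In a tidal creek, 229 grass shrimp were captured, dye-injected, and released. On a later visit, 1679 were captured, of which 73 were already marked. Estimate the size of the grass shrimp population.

N = 5267

Lincoln-Petersen assumes M/N = R/C, so N = M·C / R.
N = (229 × 1679) / 73 = 384491 / 73 = 5267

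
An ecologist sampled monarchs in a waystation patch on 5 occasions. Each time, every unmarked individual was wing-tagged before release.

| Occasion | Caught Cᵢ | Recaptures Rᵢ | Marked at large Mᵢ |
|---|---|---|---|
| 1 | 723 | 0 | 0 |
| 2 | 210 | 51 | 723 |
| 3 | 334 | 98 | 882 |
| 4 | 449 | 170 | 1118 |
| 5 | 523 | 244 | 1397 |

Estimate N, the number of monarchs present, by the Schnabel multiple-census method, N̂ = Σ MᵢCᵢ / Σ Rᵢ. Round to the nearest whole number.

N ≈ 2982

Σ MᵢCᵢ = 0·723 + 723·210 + 882·334 + 1118·449 + 1397·523 = 0 + 151830 + 294588 + 501982 + 730631 = 1679031
Σ Rᵢ = 0 + 51 + 98 + 170 + 244 = 563
N̂ = 1679031 / 563 ≈ 2982.3 → 2982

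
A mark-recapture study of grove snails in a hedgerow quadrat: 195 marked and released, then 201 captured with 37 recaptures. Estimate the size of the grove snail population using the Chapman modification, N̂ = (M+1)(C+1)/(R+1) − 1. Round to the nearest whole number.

N ≈ 1041

N̂ = (195+1)(201+1)/(37+1) − 1 = 196·202/38 − 1
= 39592/38 − 1 ≈ 1041.9 − 1 ≈ 1040.9 → 1041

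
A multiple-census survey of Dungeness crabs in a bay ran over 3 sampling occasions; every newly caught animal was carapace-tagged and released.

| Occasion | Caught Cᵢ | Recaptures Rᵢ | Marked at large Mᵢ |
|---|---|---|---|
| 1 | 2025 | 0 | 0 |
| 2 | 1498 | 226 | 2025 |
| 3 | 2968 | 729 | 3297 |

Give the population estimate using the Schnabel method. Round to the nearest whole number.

N ≈ 13,423

Σ MᵢCᵢ = 0·2025 + 2025·1498 + 3297·2968 = 0 + 3033450 + 9785496 = 12818946
Σ Rᵢ = 0 + 226 + 729 = 955
N̂ = 12818946 / 955 ≈ 13423.0 → 13423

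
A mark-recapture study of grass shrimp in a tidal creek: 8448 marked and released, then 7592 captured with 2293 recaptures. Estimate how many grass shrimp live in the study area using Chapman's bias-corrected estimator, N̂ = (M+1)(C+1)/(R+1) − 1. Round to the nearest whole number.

N ≈ 27,965

N̂ = (8448+1)(7592+1)/(2293+1) − 1 = 8449·7593/2294 − 1
= 64153257/2294 − 1 ≈ 27965.7 − 1 ≈ 27964.7 → 27965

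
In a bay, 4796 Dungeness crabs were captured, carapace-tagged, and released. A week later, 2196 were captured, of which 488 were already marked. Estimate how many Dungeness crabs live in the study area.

N = (4796 × 2196) / 488 = 10532016 / 488 = 21582

N = 21,582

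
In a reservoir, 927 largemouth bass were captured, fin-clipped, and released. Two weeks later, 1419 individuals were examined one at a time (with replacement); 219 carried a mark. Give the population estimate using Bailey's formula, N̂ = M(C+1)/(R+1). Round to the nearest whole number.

N̂ = 927·(1419+1)/(219+1) = 927·1420/220 = 1316340/220 ≈ 5983.4 → 5983

N ≈ 5983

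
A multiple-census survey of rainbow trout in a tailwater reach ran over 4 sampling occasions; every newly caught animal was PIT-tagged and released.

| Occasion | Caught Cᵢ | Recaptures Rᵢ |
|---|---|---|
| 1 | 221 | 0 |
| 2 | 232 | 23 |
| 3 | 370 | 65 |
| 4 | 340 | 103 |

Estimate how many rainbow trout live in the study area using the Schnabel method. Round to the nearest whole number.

N ≈ 2410

Marked at large before each occasion: Mᵢ = Σⱼ<ᵢ (Cⱼ − Rⱼ) → M1=0, M2=221, M3=430, M4=735
Σ MᵢCᵢ = 0·221 + 221·232 + 430·370 + 735·340 = 0 + 51272 + 159100 + 249900 = 460272
Σ Rᵢ = 0 + 23 + 65 + 103 = 191
N̂ = 460272 / 191 ≈ 2409.8 → 2410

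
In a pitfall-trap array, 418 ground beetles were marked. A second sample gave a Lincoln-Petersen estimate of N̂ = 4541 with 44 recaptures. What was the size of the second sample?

From N = M·C/R: C = N·R / M = 4541·44 / 418 = 199804 / 418 = 478.

C = 478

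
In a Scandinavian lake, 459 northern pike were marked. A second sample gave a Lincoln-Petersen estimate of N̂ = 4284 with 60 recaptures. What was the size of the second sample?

From N = M·C/R: C = N·R / M = 4284·60 / 459 = 257040 / 459 = 560.

C = 560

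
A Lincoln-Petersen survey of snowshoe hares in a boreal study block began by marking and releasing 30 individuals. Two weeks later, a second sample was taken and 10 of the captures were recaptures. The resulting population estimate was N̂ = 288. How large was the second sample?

From N = M·C/R: C = N·R / M = 288·10 / 30 = 2880 / 30 = 96.

C = 96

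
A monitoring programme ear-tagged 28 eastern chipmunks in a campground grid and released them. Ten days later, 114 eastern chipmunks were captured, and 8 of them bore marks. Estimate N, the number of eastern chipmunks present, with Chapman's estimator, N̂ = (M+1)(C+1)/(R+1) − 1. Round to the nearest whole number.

N ≈ 370

N̂ = (28+1)(114+1)/(8+1) − 1 = 29·115/9 − 1
= 3335/9 − 1 ≈ 370.6 − 1 ≈ 369.6 → 370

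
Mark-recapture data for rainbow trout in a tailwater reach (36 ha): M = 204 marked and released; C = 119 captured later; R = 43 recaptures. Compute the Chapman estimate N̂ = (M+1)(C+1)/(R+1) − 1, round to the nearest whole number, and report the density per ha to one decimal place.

density ≈ 15.5 rainbow trout per ha

N̂ = 205·120/44 − 1 = 24600/44 − 1 ≈ 558.1 → 558
Density = N̂ / area = 558 / 36 ≈ 15.50 → 15.5 per ha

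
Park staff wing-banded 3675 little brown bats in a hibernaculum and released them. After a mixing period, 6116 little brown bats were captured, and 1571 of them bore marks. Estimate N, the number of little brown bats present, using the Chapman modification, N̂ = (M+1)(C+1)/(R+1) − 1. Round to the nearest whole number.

N ≈ 14,303

N̂ = (3675+1)(6116+1)/(1571+1) − 1 = 3676·6117/1572 − 1
= 22486092/1572 − 1 ≈ 14304.1 − 1 ≈ 14303.1 → 14303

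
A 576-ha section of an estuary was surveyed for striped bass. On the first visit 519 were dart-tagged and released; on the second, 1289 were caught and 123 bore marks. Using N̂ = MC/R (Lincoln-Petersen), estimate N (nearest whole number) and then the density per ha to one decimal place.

density ≈ 9.4 striped bass per ha

N̂ = 519·1289/123 = 668991/123 ≈ 5439.0 → 5439
Density = N̂ / area = 5439 / 576 ≈ 9.44 → 9.4 per ha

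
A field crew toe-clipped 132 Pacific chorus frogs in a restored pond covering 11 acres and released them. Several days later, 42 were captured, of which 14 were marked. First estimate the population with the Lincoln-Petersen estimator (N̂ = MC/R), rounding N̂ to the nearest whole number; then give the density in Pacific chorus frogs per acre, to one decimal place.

N̂ = 132·42/14 = 5544/14 = 396
Density = N̂ / area = 396 / 11 = 36.0 per acre

density ≈ 36.0 Pacific chorus frogs per acre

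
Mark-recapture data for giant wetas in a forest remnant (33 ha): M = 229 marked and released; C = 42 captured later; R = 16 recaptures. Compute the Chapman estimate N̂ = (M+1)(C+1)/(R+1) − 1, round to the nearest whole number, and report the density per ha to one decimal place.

N̂ = 230·43/17 − 1 = 9890/17 − 1 ≈ 580.8 → 581
Density = N̂ / area = 581 / 33 ≈ 17.61 → 17.6 per ha

density ≈ 17.6 giant wetas per ha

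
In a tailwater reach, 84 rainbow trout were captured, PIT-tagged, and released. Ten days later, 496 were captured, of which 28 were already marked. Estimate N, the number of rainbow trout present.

N = 1488

N = (84 × 496) / 28 = 41664 / 28 = 1488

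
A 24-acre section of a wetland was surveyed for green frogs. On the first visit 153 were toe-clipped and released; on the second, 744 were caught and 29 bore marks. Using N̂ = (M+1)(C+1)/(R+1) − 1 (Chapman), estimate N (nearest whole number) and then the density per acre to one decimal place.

N̂ = 154·745/30 − 1 = 114730/30 − 1 ≈ 3823.3 → 3823
Density = N̂ / area = 3823 / 24 ≈ 159.29 → 159.3 per acre

density ≈ 159.3 green frogs per acre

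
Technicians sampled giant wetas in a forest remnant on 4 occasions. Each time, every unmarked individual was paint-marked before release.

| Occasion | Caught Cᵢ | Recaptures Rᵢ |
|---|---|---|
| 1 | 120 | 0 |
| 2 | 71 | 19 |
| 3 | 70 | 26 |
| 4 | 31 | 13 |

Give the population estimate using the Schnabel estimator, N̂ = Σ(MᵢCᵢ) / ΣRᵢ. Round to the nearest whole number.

Marked at large before each occasion: Mᵢ = Σⱼ<ᵢ (Cⱼ − Rⱼ) → M1=0, M2=120, M3=172, M4=216
Σ MᵢCᵢ = 0·120 + 120·71 + 172·70 + 216·31 = 0 + 8520 + 12040 + 6696 = 27256
Σ Rᵢ = 0 + 19 + 26 + 13 = 58
N̂ = 27256 / 58 ≈ 469.9 → 470

N ≈ 470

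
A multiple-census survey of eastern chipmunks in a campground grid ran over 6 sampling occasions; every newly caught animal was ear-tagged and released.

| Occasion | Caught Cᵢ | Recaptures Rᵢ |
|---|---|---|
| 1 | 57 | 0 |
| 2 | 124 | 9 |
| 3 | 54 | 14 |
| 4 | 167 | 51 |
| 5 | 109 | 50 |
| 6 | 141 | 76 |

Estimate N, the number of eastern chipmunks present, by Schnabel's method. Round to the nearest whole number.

N ≈ 710

Marked at large before each occasion: Mᵢ = Σⱼ<ᵢ (Cⱼ − Rⱼ) → M1=0, M2=57, M3=172, M4=212, M5=328, M6=387
Σ MᵢCᵢ = 0·57 + 57·124 + 172·54 + 212·167 + 328·109 + 387·141 = 0 + 7068 + 9288 + 35404 + 35752 + 54567 = 142079
Σ Rᵢ = 0 + 9 + 14 + 51 + 50 + 76 = 200
N̂ = 142079 / 200 ≈ 710.4 → 710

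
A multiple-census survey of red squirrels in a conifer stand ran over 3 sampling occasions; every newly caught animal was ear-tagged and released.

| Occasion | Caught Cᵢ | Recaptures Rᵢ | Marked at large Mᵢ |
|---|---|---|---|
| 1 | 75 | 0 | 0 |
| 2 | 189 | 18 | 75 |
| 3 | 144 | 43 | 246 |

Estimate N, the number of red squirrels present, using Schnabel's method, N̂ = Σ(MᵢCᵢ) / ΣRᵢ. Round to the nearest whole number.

Σ MᵢCᵢ = 0·75 + 75·189 + 246·144 = 0 + 14175 + 35424 = 49599
Σ Rᵢ = 0 + 18 + 43 = 61
N̂ = 49599 / 61 ≈ 813.1 → 813

N ≈ 813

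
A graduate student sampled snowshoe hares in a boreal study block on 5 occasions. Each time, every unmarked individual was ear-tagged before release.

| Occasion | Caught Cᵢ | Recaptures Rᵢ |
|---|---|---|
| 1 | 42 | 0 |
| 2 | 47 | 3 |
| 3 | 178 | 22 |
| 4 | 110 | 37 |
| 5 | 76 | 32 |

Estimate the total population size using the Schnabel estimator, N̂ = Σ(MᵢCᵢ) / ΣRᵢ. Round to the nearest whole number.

Marked at large before each occasion: Mᵢ = Σⱼ<ᵢ (Cⱼ − Rⱼ) → M1=0, M2=42, M3=86, M4=242, M5=315
Σ MᵢCᵢ = 0·42 + 42·47 + 86·178 + 242·110 + 315·76 = 0 + 1974 + 15308 + 26620 + 23940 = 67842
Σ Rᵢ = 0 + 3 + 22 + 37 + 32 = 94
N̂ = 67842 / 94 ≈ 721.7 → 722

N ≈ 722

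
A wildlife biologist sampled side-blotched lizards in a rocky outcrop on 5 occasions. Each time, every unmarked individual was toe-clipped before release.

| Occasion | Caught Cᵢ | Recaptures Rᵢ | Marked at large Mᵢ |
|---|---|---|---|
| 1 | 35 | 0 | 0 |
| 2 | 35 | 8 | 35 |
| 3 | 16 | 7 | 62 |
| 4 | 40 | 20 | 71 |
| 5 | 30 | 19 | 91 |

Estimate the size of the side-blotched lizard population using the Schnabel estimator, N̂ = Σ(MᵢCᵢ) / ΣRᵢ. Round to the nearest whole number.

Σ MᵢCᵢ = 0·35 + 35·35 + 62·16 + 71·40 + 91·30 = 0 + 1225 + 992 + 2840 + 2730 = 7787
Σ Rᵢ = 0 + 8 + 7 + 20 + 19 = 54
N̂ = 7787 / 54 ≈ 144.2 → 144

N ≈ 144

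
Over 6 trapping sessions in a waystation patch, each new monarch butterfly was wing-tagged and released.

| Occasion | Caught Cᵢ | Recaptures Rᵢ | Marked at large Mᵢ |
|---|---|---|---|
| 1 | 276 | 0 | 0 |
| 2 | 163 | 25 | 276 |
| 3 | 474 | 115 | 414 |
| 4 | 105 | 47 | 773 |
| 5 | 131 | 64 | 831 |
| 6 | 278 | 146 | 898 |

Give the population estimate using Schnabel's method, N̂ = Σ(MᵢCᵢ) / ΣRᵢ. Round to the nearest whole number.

N ≈ 1715

Σ MᵢCᵢ = 0·276 + 276·163 + 414·474 + 773·105 + 831·131 + 898·278 = 0 + 44988 + 196236 + 81165 + 108861 + 249644 = 680894
Σ Rᵢ = 0 + 25 + 115 + 47 + 64 + 146 = 397
N̂ = 680894 / 397 ≈ 1715.1 → 1715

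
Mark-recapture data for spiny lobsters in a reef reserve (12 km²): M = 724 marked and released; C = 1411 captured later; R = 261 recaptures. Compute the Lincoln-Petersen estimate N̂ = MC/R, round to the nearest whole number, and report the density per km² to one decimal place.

density ≈ 326.2 spiny lobsters per km²

N̂ = 724·1411/261 = 1021564/261 ≈ 3914.0 → 3914
Density = N̂ / area = 3914 / 12 ≈ 326.17 → 326.2 per km²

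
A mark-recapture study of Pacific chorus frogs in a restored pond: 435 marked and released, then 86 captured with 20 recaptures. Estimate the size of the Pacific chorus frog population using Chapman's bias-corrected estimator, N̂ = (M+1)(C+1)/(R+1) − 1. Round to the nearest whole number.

N ≈ 1805

N̂ = (435+1)(86+1)/(20+1) − 1 = 436·87/21 − 1
= 37932/21 − 1 ≈ 1806.3 − 1 ≈ 1805.3 → 1805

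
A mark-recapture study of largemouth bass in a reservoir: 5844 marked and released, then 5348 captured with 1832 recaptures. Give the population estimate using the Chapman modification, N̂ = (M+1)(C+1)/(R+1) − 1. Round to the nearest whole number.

N̂ = (5844+1)(5348+1)/(1832+1) − 1 = 5845·5349/1833 − 1
= 31264905/1833 − 1 ≈ 17056.7 − 1 ≈ 17055.7 → 17056

N ≈ 17,056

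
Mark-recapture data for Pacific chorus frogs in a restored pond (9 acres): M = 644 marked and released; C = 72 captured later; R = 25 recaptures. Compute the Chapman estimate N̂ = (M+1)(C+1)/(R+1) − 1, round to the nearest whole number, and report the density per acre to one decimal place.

N̂ = 645·73/26 − 1 = 47085/26 − 1 ≈ 1810.0 → 1810
Density = N̂ / area = 1810 / 9 ≈ 201.11 → 201.1 per acre

density ≈ 201.1 Pacific chorus frogs per acre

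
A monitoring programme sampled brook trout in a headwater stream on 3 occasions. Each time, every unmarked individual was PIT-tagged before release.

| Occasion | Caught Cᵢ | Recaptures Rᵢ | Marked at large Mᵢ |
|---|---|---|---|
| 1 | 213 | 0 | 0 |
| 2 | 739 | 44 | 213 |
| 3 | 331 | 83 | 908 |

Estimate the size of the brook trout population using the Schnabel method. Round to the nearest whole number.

N ≈ 3606

Σ MᵢCᵢ = 0·213 + 213·739 + 908·331 = 0 + 157407 + 300548 = 457955
Σ Rᵢ = 0 + 44 + 83 = 127
N̂ = 457955 / 127 ≈ 3605.9 → 3606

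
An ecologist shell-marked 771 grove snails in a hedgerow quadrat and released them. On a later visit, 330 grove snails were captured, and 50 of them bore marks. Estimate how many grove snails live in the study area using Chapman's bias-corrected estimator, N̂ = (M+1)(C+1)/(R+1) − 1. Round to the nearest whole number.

N̂ = (771+1)(330+1)/(50+1) − 1 = 772·331/51 − 1
= 255532/51 − 1 ≈ 5010.4 − 1 ≈ 5009.4 → 5009

N ≈ 5009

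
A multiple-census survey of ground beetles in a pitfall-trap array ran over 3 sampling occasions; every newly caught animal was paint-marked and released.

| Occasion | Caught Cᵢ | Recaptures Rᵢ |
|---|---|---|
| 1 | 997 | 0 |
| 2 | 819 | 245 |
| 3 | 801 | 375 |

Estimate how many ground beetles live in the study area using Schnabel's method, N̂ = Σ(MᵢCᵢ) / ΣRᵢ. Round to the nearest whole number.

Marked at large before each occasion: Mᵢ = Σⱼ<ᵢ (Cⱼ − Rⱼ) → M1=0, M2=997, M3=1571
Σ MᵢCᵢ = 0·997 + 997·819 + 1571·801 = 0 + 816543 + 1258371 = 2074914
Σ Rᵢ = 0 + 245 + 375 = 620
N̂ = 2074914 / 620 ≈ 3346.6 → 3347

N ≈ 3347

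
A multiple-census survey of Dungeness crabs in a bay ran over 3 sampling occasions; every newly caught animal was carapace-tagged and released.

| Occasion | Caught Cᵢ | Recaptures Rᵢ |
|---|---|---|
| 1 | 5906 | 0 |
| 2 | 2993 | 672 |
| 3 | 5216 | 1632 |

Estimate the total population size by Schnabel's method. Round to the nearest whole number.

N ≈ 26,297

Marked at large before each occasion: Mᵢ = Σⱼ<ᵢ (Cⱼ − Rⱼ) → M1=0, M2=5906, M3=8227
Σ MᵢCᵢ = 0·5906 + 5906·2993 + 8227·5216 = 0 + 17676658 + 42912032 = 60588690
Σ Rᵢ = 0 + 672 + 1632 = 2304
N̂ = 60588690 / 2304 ≈ 26297.2 → 26297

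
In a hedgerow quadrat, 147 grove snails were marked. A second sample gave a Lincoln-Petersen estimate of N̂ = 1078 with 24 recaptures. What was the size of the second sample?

C = 176

From N = M·C/R: C = N·R / M = 1078·24 / 147 = 25872 / 147 = 176.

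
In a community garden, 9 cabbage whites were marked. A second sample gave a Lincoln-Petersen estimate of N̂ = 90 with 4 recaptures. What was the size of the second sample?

From N = M·C/R: C = N·R / M = 90·4 / 9 = 360 / 9 = 40.

C = 40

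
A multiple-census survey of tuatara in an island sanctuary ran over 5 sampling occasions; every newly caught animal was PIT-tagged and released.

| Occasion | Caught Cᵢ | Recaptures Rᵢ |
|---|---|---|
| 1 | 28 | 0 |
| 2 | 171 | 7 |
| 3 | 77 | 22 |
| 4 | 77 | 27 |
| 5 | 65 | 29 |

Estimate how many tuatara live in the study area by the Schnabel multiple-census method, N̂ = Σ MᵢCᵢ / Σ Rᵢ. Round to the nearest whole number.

N ≈ 681

Marked at large before each occasion: Mᵢ = Σⱼ<ᵢ (Cⱼ − Rⱼ) → M1=0, M2=28, M3=192, M4=247, M5=297
Σ MᵢCᵢ = 0·28 + 28·171 + 192·77 + 247·77 + 297·65 = 0 + 4788 + 14784 + 19019 + 19305 = 57896
Σ Rᵢ = 0 + 7 + 22 + 27 + 29 = 85
N̂ = 57896 / 85 ≈ 681.1 → 681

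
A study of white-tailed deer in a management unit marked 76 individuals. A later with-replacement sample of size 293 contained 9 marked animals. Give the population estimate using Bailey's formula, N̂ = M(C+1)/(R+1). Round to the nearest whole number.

N̂ = 76·(293+1)/(9+1) = 76·294/10 = 22344/10 ≈ 2234.4 → 2234

N ≈ 2234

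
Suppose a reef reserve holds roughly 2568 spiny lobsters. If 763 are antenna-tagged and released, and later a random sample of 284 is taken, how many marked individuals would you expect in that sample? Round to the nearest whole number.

Expected recaptures E[R] = M·C / N.
E[R] = 763 × 284 / 2568 = 216692 / 2568 ≈ 84.4 → 84

expected recaptures ≈ 84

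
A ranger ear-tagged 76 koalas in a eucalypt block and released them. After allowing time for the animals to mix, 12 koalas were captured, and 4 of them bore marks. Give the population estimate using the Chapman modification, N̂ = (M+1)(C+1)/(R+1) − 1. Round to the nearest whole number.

N ≈ 199

N̂ = (76+1)(12+1)/(4+1) − 1 = 77·13/5 − 1
= 1001/5 − 1 ≈ 200.2 − 1 ≈ 199.2 → 199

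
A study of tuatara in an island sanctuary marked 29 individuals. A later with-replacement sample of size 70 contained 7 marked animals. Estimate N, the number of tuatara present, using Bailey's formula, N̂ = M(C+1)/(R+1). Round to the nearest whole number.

N̂ = 29·(70+1)/(7+1) = 29·71/8 = 2059/8 ≈ 257.4 → 257

N ≈ 257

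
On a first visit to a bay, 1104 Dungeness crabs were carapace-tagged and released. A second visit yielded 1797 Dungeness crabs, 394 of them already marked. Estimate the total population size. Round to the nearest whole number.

N ≈ 5035

Lincoln-Petersen assumes M/N = R/C, so N = M·C / R.
N = (1104 × 1797) / 394 = 1983888 / 394 ≈ 5035.2 → 5035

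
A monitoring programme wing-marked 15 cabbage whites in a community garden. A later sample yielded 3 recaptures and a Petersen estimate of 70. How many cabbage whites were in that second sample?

C = 14

From N = M·C/R: C = N·R / M = 70·3 / 15 = 210 / 15 = 14.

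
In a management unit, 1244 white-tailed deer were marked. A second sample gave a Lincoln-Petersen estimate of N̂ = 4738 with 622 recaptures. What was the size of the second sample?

C = 2369

From N = M·C/R: C = N·R / M = 4738·622 / 1244 = 2947036 / 1244 = 2369.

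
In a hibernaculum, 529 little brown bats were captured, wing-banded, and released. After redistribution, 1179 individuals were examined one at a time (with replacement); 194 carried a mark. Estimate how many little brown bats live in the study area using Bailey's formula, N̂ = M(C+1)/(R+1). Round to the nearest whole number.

N ≈ 3201

N̂ = 529·(1179+1)/(194+1) = 529·1180/195 = 624220/195 ≈ 3201.1 → 3201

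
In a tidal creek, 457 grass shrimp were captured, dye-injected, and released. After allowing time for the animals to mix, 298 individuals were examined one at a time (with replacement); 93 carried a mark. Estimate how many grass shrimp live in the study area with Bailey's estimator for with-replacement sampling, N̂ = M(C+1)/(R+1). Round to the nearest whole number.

N̂ = 457·(298+1)/(93+1) = 457·299/94 = 136643/94 ≈ 1453.6 → 1454

N ≈ 1454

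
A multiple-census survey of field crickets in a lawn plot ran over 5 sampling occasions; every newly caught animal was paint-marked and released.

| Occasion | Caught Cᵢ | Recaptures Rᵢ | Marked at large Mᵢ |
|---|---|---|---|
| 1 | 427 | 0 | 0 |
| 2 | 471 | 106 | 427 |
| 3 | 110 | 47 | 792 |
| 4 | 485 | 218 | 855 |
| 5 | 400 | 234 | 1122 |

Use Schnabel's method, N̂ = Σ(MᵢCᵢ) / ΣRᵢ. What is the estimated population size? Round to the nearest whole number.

N ≈ 1904

Σ MᵢCᵢ = 0·427 + 427·471 + 792·110 + 855·485 + 1122·400 = 0 + 201117 + 87120 + 414675 + 448800 = 1151712
Σ Rᵢ = 0 + 106 + 47 + 218 + 234 = 605
N̂ = 1151712 / 605 ≈ 1903.7 → 1904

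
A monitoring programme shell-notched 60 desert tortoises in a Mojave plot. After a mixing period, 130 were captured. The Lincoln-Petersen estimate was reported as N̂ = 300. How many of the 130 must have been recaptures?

From N = M·C/R: R = M·C / N = 60·130 / 300 = 7800 / 300 = 26.

R = 26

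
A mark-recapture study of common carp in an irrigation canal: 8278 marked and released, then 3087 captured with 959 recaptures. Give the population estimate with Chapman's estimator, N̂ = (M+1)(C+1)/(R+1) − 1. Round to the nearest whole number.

N̂ = (8278+1)(3087+1)/(959+1) − 1 = 8279·3088/960 − 1
= 25565552/960 − 1 ≈ 26630.8 − 1 ≈ 26629.8 → 26630

N ≈ 26,630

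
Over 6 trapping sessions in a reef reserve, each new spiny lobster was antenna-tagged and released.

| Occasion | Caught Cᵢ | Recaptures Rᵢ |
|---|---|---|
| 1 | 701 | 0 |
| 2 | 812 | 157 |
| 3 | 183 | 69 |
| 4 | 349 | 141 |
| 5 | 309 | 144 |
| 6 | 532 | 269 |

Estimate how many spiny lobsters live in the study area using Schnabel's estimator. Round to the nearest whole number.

Marked at large before each occasion: Mᵢ = Σⱼ<ᵢ (Cⱼ − Rⱼ) → M1=0, M2=701, M3=1356, M4=1470, M5=1678, M6=1843
Σ MᵢCᵢ = 0·701 + 701·812 + 1356·183 + 1470·349 + 1678·309 + 1843·532 = 0 + 569212 + 248148 + 513030 + 518502 + 980476 = 2829368
Σ Rᵢ = 0 + 157 + 69 + 141 + 144 + 269 = 780
N̂ = 2829368 / 780 ≈ 3627.4 → 3627

N ≈ 3627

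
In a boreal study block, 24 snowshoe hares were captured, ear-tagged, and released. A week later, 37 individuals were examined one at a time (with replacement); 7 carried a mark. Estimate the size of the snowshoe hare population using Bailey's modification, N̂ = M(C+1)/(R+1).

N̂ = 24·(37+1)/(7+1) = 24·38/8 = 912/8 = 114

N = 114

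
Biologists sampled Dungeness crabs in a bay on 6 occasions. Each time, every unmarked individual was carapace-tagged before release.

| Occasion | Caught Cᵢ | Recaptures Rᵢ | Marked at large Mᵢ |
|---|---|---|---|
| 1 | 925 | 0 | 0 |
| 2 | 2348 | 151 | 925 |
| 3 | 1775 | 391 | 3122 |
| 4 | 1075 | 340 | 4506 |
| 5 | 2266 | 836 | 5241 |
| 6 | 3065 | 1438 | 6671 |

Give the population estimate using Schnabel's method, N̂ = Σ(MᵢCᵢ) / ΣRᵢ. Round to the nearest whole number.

Σ MᵢCᵢ = 0·925 + 925·2348 + 3122·1775 + 4506·1075 + 5241·2266 + 6671·3065 = 0 + 2171900 + 5541550 + 4843950 + 11876106 + 20446615 = 44880121
Σ Rᵢ = 0 + 151 + 391 + 340 + 836 + 1438 = 3156
N̂ = 44880121 / 3156 ≈ 14220.6 → 14221

N ≈ 14,221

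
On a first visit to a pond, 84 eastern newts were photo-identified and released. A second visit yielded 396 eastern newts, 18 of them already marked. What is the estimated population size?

The marked fraction in the recapture sample should equal the marked fraction in the population: 18/396 = 84/N.
N = (84 × 396) / 18 = 33264 / 18 = 1848

N = 1848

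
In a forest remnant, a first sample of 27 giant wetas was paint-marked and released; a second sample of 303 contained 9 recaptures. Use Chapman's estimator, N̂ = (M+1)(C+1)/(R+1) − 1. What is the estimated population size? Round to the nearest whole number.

N ≈ 850

N̂ = (27+1)(303+1)/(9+1) − 1 = 28·304/10 − 1
= 8512/10 − 1 ≈ 851.2 − 1 ≈ 850.2 → 850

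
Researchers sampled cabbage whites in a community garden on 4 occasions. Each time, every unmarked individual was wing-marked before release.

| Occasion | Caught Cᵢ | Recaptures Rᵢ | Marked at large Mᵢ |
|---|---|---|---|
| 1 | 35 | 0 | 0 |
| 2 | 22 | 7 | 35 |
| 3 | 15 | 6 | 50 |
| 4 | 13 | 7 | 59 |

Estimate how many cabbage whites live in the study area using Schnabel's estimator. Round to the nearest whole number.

N ≈ 114

Σ MᵢCᵢ = 0·35 + 35·22 + 50·15 + 59·13 = 0 + 770 + 750 + 767 = 2287
Σ Rᵢ = 0 + 7 + 6 + 7 = 20
N̂ = 2287 / 20 ≈ 114.3 → 114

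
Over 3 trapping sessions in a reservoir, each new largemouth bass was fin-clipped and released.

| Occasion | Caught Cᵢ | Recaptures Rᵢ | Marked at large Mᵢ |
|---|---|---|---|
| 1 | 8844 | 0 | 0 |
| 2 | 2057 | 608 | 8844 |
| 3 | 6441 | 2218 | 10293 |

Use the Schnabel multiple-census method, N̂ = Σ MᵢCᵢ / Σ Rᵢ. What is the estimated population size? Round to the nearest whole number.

N ≈ 29,897

Σ MᵢCᵢ = 0·8844 + 8844·2057 + 10293·6441 = 0 + 18192108 + 66297213 = 84489321
Σ Rᵢ = 0 + 608 + 2218 = 2826
N̂ = 84489321 / 2826 ≈ 29897.1 → 29897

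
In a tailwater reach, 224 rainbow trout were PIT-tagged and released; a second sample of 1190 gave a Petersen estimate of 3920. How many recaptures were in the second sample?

From N = M·C/R: R = M·C / N = 224·1190 / 3920 = 266560 / 3920 = 68.

R = 68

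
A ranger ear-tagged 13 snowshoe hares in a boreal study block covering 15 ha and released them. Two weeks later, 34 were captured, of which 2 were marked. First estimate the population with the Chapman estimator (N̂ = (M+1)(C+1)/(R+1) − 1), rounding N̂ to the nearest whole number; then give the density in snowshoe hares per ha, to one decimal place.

density ≈ 10.8 snowshoe hares per ha

N̂ = 14·35/3 − 1 = 490/3 − 1 ≈ 162.3 → 162
Density = N̂ / area = 162 / 15 ≈ 10.80 → 10.8 per ha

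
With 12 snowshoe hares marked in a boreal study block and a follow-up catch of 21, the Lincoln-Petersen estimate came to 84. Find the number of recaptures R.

From N = M·C/R: R = M·C / N = 12·21 / 84 = 252 / 84 = 3.

R = 3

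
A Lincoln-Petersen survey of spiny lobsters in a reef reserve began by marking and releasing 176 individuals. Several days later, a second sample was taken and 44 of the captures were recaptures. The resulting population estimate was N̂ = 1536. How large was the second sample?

From N = M·C/R: C = N·R / M = 1536·44 / 176 = 67584 / 176 = 384.

C = 384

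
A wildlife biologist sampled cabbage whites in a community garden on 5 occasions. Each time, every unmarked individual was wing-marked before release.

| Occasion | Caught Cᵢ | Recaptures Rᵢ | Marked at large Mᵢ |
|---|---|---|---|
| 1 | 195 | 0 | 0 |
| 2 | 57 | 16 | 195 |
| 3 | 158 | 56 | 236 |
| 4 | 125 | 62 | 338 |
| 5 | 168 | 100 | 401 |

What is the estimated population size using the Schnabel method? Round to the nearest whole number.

Σ MᵢCᵢ = 0·195 + 195·57 + 236·158 + 338·125 + 401·168 = 0 + 11115 + 37288 + 42250 + 67368 = 158021
Σ Rᵢ = 0 + 16 + 56 + 62 + 100 = 234
N̂ = 158021 / 234 ≈ 675.3 → 675

N ≈ 675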